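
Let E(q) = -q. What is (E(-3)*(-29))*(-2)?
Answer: 174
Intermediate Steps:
(E(-3)*(-29))*(-2) = (-1*(-3)*(-29))*(-2) = (3*(-29))*(-2) = -87*(-2) = 174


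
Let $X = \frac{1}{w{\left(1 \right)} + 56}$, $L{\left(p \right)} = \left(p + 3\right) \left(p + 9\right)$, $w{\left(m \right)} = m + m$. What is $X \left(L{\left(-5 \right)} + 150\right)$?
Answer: $\frac{71}{29} \approx 2.4483$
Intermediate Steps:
$w{\left(m \right)} = 2 m$
$L{\left(p \right)} = \left(3 + p\right) \left(9 + p\right)$
$X = \frac{1}{58}$ ($X = \frac{1}{2 \cdot 1 + 56} = \frac{1}{2 + 56} = \frac{1}{58} \approx 0.017241$)
$X \left(L{\left(-5 \right)} + 150\right) = \frac{\left(27 + \left(-5\right)^{2} + 12 \left(-5\right)\right) + 150}{58} = \frac{\left(27 + 25 - 60\right) + 150}{58} = \frac{-8 + 150}{58} = \frac{1}{58} \cdot 142 = \frac{71}{29}$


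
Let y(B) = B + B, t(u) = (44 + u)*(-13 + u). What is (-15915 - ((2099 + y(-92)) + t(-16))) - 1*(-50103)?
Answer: 33085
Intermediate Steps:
t(u) = (-13 + u)*(44 + u)
y(B) = 2*B
(-15915 - ((2099 + y(-92)) + t(-16))) - 1*(-50103) = (-15915 - ((2099 + 2*(-92)) + (-572 + (-16)² + 31*(-16)))) - 1*(-50103) = (-15915 - ((2099 - 184) + (-572 + 256 - 496))) + 50103 = (-15915 - (1915 - 812)) + 50103 = (-15915 - 1*1103) + 50103 = (-15915 - 1103) + 50103 = -17018 + 50103 = 33085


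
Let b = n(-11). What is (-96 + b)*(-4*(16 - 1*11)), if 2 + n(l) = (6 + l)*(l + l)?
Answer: -240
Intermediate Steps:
n(l) = -2 + 2*l*(6 + l) (n(l) = -2 + (6 + l)*(l + l) = -2 + (6 + l)*(2*l) = -2 + 2*l*(6 + l))
b = 108 (b = -2 + 2*(-11)**2 + 12*(-11) = -2 + 2*121 - 132 = -2 + 242 - 132 = 108)
(-96 + b)*(-4*(16 - 1*11)) = (-96 + 108)*(-4*(16 - 1*11)) = 12*(-4*(16 - 11)) = 12*(-4*5) = 12*(-20) = -240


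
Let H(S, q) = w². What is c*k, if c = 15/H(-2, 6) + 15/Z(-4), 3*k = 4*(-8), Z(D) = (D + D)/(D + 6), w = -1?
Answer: -120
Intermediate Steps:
Z(D) = 2*D/(6 + D) (Z(D) = (2*D)/(6 + D) = 2*D/(6 + D))
H(S, q) = 1 (H(S, q) = (-1)² = 1)
k = -32/3 (k = (4*(-8))/3 = (⅓)*(-32) = -32/3 ≈ -10.667)
c = 45/4 (c = 15/1 + 15/((2*(-4)/(6 - 4))) = 15*1 + 15/((2*(-4)/2)) = 15 + 15/((2*(-4)*(½))) = 15 + 15/(-4) = 15 + 15*(-¼) = 15 - 15/4 = 45/4 ≈ 11.250)
c*k = (45/4)*(-32/3) = -120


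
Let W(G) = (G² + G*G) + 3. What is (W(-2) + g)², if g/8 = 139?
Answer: 1261129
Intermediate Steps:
g = 1112 (g = 8*139 = 1112)
W(G) = 3 + 2*G² (W(G) = (G² + G²) + 3 = 2*G² + 3 = 3 + 2*G²)
(W(-2) + g)² = ((3 + 2*(-2)²) + 1112)² = ((3 + 2*4) + 1112)² = ((3 + 8) + 1112)² = (11 + 1112)² = 1123² = 1261129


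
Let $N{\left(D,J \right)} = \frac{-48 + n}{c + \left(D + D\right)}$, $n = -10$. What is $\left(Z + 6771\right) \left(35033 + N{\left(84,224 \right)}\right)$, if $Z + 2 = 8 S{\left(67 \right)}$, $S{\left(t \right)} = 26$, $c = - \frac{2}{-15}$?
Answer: $\frac{308217193906}{1261} \approx 2.4442 \cdot 10^{8}$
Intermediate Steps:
$c = \frac{2}{15}$ ($c = \left(-2\right) \left(- \frac{1}{15}\right) = \frac{2}{15} \approx 0.13333$)
$Z = 206$ ($Z = -2 + 8 \cdot 26 = -2 + 208 = 206$)
$N{\left(D,J \right)} = - \frac{58}{\frac{2}{15} + 2 D}$ ($N{\left(D,J \right)} = \frac{-48 - 10}{\frac{2}{15} + \left(D + D\right)} = - \frac{58}{\frac{2}{15} + 2 D}$)
$\left(Z + 6771\right) \left(35033 + N{\left(84,224 \right)}\right) = \left(206 + 6771\right) \left(35033 - \frac{435}{1 + 15 \cdot 84}\right) = 6977 \left(35033 - \frac{435}{1 + 1260}\right) = 6977 \left(35033 - \frac{435}{1261}\right) = 6977 \cdot \frac{44176178}{1261} = \frac{308217193906}{1261}$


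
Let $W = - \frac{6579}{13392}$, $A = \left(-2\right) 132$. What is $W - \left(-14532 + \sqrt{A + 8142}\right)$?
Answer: $\frac{21622885}{1488} - \sqrt{7878} \approx 14443.0$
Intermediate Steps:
$A = -264$
$W = - \frac{731}{1488}$ ($W = \left(-6579\right) \frac{1}{13392} = - \frac{731}{1488} \approx -0.49126$)
$W - \left(-14532 + \sqrt{A + 8142}\right) = - \frac{731}{1488} + \left(14532 - \sqrt{-264 + 8142}\right) = - \frac{731}{1488} + \left(14532 - \sqrt{7878}\right) = \frac{21622885}{1488} - \sqrt{7878}$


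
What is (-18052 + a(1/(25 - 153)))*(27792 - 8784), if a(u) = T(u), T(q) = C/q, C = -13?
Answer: -311503104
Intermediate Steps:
T(q) = -13/q
a(u) = -13/u
(-18052 + a(1/(25 - 153)))*(27792 - 8784) = (-18052 - 13/(1/(25 - 153)))*(27792 - 8784) = (-18052 - 13/(1/(-128)))*19008 = (-18052 - 13/(-1/128))*19008 = (-18052 - 13*(-128))*19008 = (-18052 + 1664)*19008 = -16388*19008 = -311503104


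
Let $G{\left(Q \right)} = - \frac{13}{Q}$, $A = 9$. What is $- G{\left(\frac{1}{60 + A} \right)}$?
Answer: $897$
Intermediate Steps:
$- G{\left(\frac{1}{60 + A} \right)} = - \frac{-13}{\frac{1}{60 + 9}} = - \frac{-13}{\frac{1}{69}} = - \left(-13\right) \frac{1}{\frac{1}{69}} = - \left(-13\right) 69 = \left(-1\right) \left(-897\right) = 897$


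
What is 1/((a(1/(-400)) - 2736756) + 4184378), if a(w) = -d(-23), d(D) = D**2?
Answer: 1/1447093 ≈ 6.9104e-7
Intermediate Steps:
a(w) = -529 (a(w) = -1*(-23)**2 = -1*529 = -529)
1/((a(1/(-400)) - 2736756) + 4184378) = 1/((-529 - 2736756) + 4184378) = 1/(-2737285 + 4184378) = 1/1447093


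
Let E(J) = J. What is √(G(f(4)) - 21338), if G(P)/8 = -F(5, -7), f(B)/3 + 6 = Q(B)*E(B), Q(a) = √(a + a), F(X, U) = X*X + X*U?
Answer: 3*I*√2362 ≈ 145.8*I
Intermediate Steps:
F(X, U) = X² + U*X
Q(a) = √2*√a (Q(a) = √(2*a) = √2*√a)
f(B) = -18 + 3*√2*B^(3/2) (f(B) = -18 + 3*((√2*√B)*B) = -18 + 3*(√2*B^(3/2)) = -18 + 3*√2*B^(3/2))
G(P) = 80 (G(P) = 8*(-5*(-7 + 5)) = 8*(-5*(-2)) = 8*(-1*(-10)) = 8*10 = 80)
√(G(f(4)) - 21338) = √(80 - 21338) = √(-21258) = 3*I*√2362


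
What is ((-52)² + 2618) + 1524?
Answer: 6846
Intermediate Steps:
((-52)² + 2618) + 1524 = (2704 + 2618) + 1524 = 5322 + 1524 = 6846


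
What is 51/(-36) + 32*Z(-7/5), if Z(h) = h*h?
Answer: 18391/300 ≈ 61.303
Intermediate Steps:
Z(h) = h²
51/(-36) + 32*Z(-7/5) = 51/(-36) + 32*(-7/5)² = 51*(-1/36) + 32*(-7*⅕)² = -17/12 + 32*(-7/5)² = -17/12 + 32*(49/25) = -17/12 + 1568/25 = 18391/300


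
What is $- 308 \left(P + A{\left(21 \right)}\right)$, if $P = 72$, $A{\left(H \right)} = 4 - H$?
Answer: $-16940$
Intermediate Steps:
$- 308 \left(P + A{\left(21 \right)}\right) = - 308 \left(72 + \left(4 - 21\right)\right) = - 308 \left(72 - 17\right) = \left(-308\right) 55 = -16940$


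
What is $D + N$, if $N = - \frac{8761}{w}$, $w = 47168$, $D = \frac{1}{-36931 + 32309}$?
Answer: $- \frac{20270255}{109005248} \approx -0.18596$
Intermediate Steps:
$D = - \frac{1}{4622}$ ($D = \frac{1}{-4622} = - \frac{1}{4622} \approx -0.00021636$)
$N = - \frac{8761}{47168} \approx -0.18574$
$D + N = - \frac{1}{4622} - \frac{8761}{47168} = - \frac{20270255}{109005248}$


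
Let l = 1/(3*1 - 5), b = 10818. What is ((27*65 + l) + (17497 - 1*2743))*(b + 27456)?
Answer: 631846329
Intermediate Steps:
l = -½ (l = 1/(3 - 5) = 1/(-2) = -½ ≈ -0.50000)
((27*65 + l) + (17497 - 1*2743))*(b + 27456) = ((27*65 - ½) + (17497 - 1*2743))*(10818 + 27456) = ((1755 - ½) + (17497 - 2743))*38274 = (3509/2 + 14754)*38274 = (33017/2)*38274 = 631846329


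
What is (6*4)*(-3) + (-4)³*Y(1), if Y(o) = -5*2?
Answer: 568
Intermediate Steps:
Y(o) = -10
(6*4)*(-3) + (-4)³*Y(1) = (6*4)*(-3) + (-4)³*(-10) = 24*(-3) - 64*(-10) = -72 + 640 = 568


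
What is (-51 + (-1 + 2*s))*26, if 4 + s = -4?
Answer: -1768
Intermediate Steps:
s = -8 (s = -4 - 4 = -8)
(-51 + (-1 + 2*s))*26 = (-51 + (-1 + 2*(-8)))*26 = (-51 + (-1 - 16))*26 = (-51 - 17)*26 = -68*26 = -1768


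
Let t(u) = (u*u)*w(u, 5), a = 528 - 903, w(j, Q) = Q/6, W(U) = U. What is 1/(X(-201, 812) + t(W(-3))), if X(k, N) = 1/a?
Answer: 750/5623 ≈ 0.13338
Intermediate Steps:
w(j, Q) = Q/6 (w(j, Q) = Q*(⅙) = Q/6)
a = -375
X(k, N) = -1/375 (X(k, N) = 1/(-375) = -1/375)
t(u) = 5*u²/6 (t(u) = (u*u)*((⅙)*5) = u²*(⅚) = 5*u²/6)
1/(X(-201, 812) + t(W(-3))) = 1/(-1/375 + (⅚)*(-3)²) = 1/(-1/375 + (⅚)*9) = 1/(-1/375 + 15/2) = 1/(5623/750) = 750/5623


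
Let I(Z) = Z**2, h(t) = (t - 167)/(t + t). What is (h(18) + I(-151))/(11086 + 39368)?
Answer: 820687/1816344 ≈ 0.45183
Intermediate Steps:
h(t) = (-167 + t)/(2*t) (h(t) = (-167 + t)/((2*t)) = (-167 + t)*(1/(2*t)) = (-167 + t)/(2*t))
(h(18) + I(-151))/(11086 + 39368) = ((1/2)*(-167 + 18)/18 + (-151)**2)/(11086 + 39368) = ((1/2)*(1/18)*(-149) + 22801)/50454 = (-149/36 + 22801)*(1/50454) = (820687/36)*(1/50454) = 820687/1816344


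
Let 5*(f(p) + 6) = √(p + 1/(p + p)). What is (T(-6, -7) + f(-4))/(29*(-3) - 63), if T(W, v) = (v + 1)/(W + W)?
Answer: 11/300 - I*√66/3000 ≈ 0.036667 - 0.002708*I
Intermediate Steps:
T(W, v) = (1 + v)/(2*W) (T(W, v) = (1 + v)/((2*W)) = (1 + v)*(1/(2*W)) = (1 + v)/(2*W))
f(p) = -6 + √(p + 1/(2*p))/5 (f(p) = -6 + √(p + 1/(p + p))/5 = -6 + √(p + 1/(2*p))/5)
(T(-6, -7) + f(-4))/(29*(-3) - 63) = ((½)*(1 - 7)/(-6) + (-6 + √(2/(-4) + 4*(-4))/10))/(29*(-3) - 63) = ((½)*(-⅙)*(-6) + (-6 + √(2*(-¼) - 16)/10))/(-87 - 63) = (½ + (-6 + √(-½ - 16)/10))/(-150) = -(½ + (-6 + √(-33/2)/10))/150 = -(½ + (-6 + (I*√66/2)/10))/150 = -(½ + (-6 + I*√66/20))/150 = -(-11/2 + I*√66/20)/150 = 11/300 - I*√66/3000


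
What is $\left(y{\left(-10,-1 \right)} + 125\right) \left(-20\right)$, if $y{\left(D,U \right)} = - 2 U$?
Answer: $-2540$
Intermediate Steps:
$\left(y{\left(-10,-1 \right)} + 125\right) \left(-20\right) = \left(\left(-2\right) \left(-1\right) + 125\right) \left(-20\right) = \left(2 + 125\right) \left(-20\right) = 127 \left(-20\right) = -2540$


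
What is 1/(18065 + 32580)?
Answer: 1/50645 ≈ 1.9745e-5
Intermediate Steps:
1/(18065 + 32580) = 1/50645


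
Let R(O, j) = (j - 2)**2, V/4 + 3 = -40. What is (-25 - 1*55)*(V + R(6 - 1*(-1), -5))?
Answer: 9840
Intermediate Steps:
V = -172 (V = -12 + 4*(-40) = -12 - 160 = -172)
R(O, j) = (-2 + j)**2
(-25 - 1*55)*(V + R(6 - 1*(-1), -5)) = (-25 - 1*55)*(-172 + (-2 - 5)**2) = (-25 - 55)*(-172 + (-7)**2) = -80*(-172 + 49) = -80*(-123) = 9840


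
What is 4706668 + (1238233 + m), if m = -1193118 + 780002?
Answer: 5531785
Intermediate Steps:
m = -413116
4706668 + (1238233 + m) = 4706668 + (1238233 - 413116) = 4706668 + 825117 = 5531785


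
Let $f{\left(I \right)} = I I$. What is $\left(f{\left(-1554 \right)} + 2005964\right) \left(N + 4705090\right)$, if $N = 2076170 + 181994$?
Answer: $30783710343520$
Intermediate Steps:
$f{\left(I \right)} = I^{2}$
$N = 2258164$
$\left(f{\left(-1554 \right)} + 2005964\right) \left(N + 4705090\right) = \left(\left(-1554\right)^{2} + 2005964\right) \left(2258164 + 4705090\right) = \left(2414916 + 2005964\right) 6963254 = 4420880 \cdot 6963254 = 30783710343520$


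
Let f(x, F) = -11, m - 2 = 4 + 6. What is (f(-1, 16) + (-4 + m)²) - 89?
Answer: -36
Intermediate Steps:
m = 12 (m = 2 + (4 + 6) = 2 + 10 = 12)
(f(-1, 16) + (-4 + m)²) - 89 = (-11 + (-4 + 12)²) - 89 = (-11 + 8²) - 89 = (-11 + 64) - 89 = 53 - 89 = -36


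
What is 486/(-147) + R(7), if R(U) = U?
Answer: 181/49 ≈ 3.6939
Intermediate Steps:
486/(-147) + R(7) = 486/(-147) + 7 = 486*(-1/147) + 7 = -162/49 + 7 = 181/49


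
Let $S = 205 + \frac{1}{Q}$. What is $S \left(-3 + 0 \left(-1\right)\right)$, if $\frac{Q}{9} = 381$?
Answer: $- \frac{702946}{1143} \approx -615.0$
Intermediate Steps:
$Q = 3429$ ($Q = 9 \cdot 381 = 3429$)
$S = \frac{702946}{3429}$ ($S = 205 + \frac{1}{3429} = \frac{702946}{3429} \approx 205.0$)
$S \left(-3 + 0 \left(-1\right)\right) = \frac{702946 \left(-3 + 0 \left(-1\right)\right)}{3429} = \frac{702946 \left(-3 + 0\right)}{3429} = \frac{702946}{3429} \left(-3\right) = - \frac{702946}{1143}$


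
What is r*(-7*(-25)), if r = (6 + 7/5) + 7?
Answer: 2520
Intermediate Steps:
r = 72/5 (r = (6 + 7*(⅕)) + 7 = (6 + 7/5) + 7 = 37/5 + 7 = 72/5 ≈ 14.400)
r*(-7*(-25)) = 72*(-7*(-25))/5 = (72/5)*175 = 2520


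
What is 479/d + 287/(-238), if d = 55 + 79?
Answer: 2698/1139 ≈ 2.3687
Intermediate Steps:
d = 134
479/d + 287/(-238) = 479/134 + 287/(-238) = 479*(1/134) + 287*(-1/238) = 479/134 - 41/34 = 2698/1139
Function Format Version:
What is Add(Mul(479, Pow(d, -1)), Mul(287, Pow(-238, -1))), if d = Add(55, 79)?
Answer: Rational(2698, 1139) ≈ 2.3687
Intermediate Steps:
d = 134
Add(Mul(479, Pow(d, -1)), Mul(287, Pow(-238, -1))) = Add(Mul(479, Pow(134, -1)), Mul(287, Pow(-238, -1))) = Add(Mul(479, Rational(1, 134)), Mul(287, Rational(-1, 238))) = Add(Rational(479, 134), Rational(-41, 34)) = Rational(2698, 1139)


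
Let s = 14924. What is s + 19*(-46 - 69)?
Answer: 12739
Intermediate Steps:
s + 19*(-46 - 69) = 14924 + 19*(-46 - 69) = 14924 + 19*(-115) = 14924 - 2185 = 12739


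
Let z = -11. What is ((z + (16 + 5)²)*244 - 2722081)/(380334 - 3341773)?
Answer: 2617161/2961439 ≈ 0.88375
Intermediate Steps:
((z + (16 + 5)²)*244 - 2722081)/(380334 - 3341773) = ((-11 + (16 + 5)²)*244 - 2722081)/(380334 - 3341773) = ((-11 + 21²)*244 - 2722081)/(-2961439) = ((-11 + 441)*244 - 2722081)*(-1/2961439) = (430*244 - 2722081)*(-1/2961439) = (104920 - 2722081)*(-1/2961439) = -2617161*(-1/2961439) = 2617161/2961439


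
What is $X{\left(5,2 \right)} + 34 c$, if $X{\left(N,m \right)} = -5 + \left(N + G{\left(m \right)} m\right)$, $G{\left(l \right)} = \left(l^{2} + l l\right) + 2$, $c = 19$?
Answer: $666$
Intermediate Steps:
$G{\left(l \right)} = 2 + 2 l^{2}$ ($G{\left(l \right)} = \left(l^{2} + l^{2}\right) + 2 = 2 l^{2} + 2 = 2 + 2 l^{2}$)
$X{\left(N,m \right)} = -5 + N + m \left(2 + 2 m^{2}\right)$ ($X{\left(N,m \right)} = -5 + \left(N + \left(2 + 2 m^{2}\right) m\right) = -5 + \left(N + m \left(2 + 2 m^{2}\right)\right) = -5 + N + m \left(2 + 2 m^{2}\right)$)
$X{\left(5,2 \right)} + 34 c = \left(-5 + 5 + 2 \cdot 2 \left(1 + 2^{2}\right)\right) + 34 \cdot 19 = \left(-5 + 5 + 2 \cdot 2 \left(1 + 4\right)\right) + 646 = \left(-5 + 5 + 2 \cdot 2 \cdot 5\right) + 646 = \left(-5 + 5 + 20\right) + 646 = 20 + 646 = 666$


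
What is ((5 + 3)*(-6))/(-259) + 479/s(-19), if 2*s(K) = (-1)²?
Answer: 248170/259 ≈ 958.19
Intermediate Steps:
s(K) = ½ (s(K) = (½)*(-1)² = (½)*1 = ½)
((5 + 3)*(-6))/(-259) + 479/s(-19) = ((5 + 3)*(-6))/(-259) + 479/(½) = (8*(-6))*(-1/259) + 479*2 = -48*(-1/259) + 958 = 48/259 + 958 = 248170/259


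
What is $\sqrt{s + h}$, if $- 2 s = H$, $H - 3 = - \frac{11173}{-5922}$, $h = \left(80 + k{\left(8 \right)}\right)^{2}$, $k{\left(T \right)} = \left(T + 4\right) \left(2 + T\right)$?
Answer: $\frac{\sqrt{155857519069}}{1974} \approx 199.99$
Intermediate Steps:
$k{\left(T \right)} = \left(2 + T\right) \left(4 + T\right)$ ($k{\left(T \right)} = \left(4 + T\right) \left(2 + T\right) = \left(2 + T\right) \left(4 + T\right)$)
$h = 40000$ ($h = \left(80 + \left(8 + 8^{2} + 6 \cdot 8\right)\right)^{2} = \left(80 + \left(8 + 64 + 48\right)\right)^{2} = \left(80 + 120\right)^{2} = 200^{2} = 40000$)
$H = \frac{28939}{5922}$ ($H = 3 - \frac{11173}{-5922} = 3 - - \frac{11173}{5922} = 3 + \frac{11173}{5922} = \frac{28939}{5922} \approx 4.8867$)
$s = - \frac{28939}{11844}$ ($s = \left(- \frac{1}{2}\right) \frac{28939}{5922} = - \frac{28939}{11844} \approx -2.4433$)
$\sqrt{s + h} = \sqrt{- \frac{28939}{11844} + 40000} = \sqrt{\frac{473731061}{11844}} = \frac{\sqrt{155857519069}}{1974}$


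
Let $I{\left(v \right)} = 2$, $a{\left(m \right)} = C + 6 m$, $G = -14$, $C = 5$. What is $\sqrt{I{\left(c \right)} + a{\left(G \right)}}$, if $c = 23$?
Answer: $i \sqrt{77} \approx 8.775 i$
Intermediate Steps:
$a{\left(m \right)} = 5 + 6 m$
$\sqrt{I{\left(c \right)} + a{\left(G \right)}} = \sqrt{2 + \left(5 + 6 \left(-14\right)\right)} = \sqrt{2 + \left(5 - 84\right)} = \sqrt{2 - 79} = \sqrt{-77} = i \sqrt{77}$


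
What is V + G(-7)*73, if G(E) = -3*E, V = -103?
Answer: 1430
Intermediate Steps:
V + G(-7)*73 = -103 - 3*(-7)*73 = -103 + 21*73 = -103 + 1533 = 1430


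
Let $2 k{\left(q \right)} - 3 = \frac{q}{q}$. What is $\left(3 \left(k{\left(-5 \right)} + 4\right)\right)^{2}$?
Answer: $324$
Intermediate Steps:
$k{\left(q \right)} = 2$ ($k{\left(q \right)} = \frac{3}{2} + \frac{q \frac{1}{q}}{2} = \frac{3}{2} + \frac{1}{2} \cdot 1 = \frac{3}{2} + \frac{1}{2} = 2$)
$\left(3 \left(k{\left(-5 \right)} + 4\right)\right)^{2} = \left(3 \left(2 + 4\right)\right)^{2} = \left(3 \cdot 6\right)^{2} = 18^{2} = 324$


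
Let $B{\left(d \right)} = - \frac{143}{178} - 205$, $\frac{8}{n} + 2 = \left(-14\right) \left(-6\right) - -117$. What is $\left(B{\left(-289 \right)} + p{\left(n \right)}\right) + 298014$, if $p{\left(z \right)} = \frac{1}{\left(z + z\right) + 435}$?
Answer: $\frac{4589646637501}{15411418} \approx 2.9781 \cdot 10^{5}$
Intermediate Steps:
$n = \frac{8}{199}$ ($n = \frac{8}{-2 - -201} = \frac{8}{-2 + \left(84 + 117\right)} = \frac{8}{-2 + 201} = \frac{8}{199} \approx 0.040201$)
$p{\left(z \right)} = \frac{1}{435 + 2 z}$ ($p{\left(z \right)} = \frac{1}{2 z + 435} = \frac{1}{435 + 2 z}$)
$B{\left(d \right)} = - \frac{36633}{178}$ ($B{\left(d \right)} = \left(-143\right) \frac{1}{178} - 205 = - \frac{143}{178} - 205 = - \frac{36633}{178}$)
$\left(B{\left(-289 \right)} + p{\left(n \right)}\right) + 298014 = \left(- \frac{36633}{178} + \frac{1}{435 + 2 \cdot \frac{8}{199}}\right) + 298014 = \left(- \frac{36633}{178} + \frac{1}{435 + \frac{16}{199}}\right) + 298014 = \left(- \frac{36633}{178} + \frac{1}{\frac{86581}{199}}\right) + 298014 = \left(- \frac{36633}{178} + \frac{199}{86581}\right) + 298014 = - \frac{3171686351}{15411418} + 298014 = \frac{4589646637501}{15411418}$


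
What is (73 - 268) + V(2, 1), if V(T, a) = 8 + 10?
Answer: -177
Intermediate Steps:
V(T, a) = 18
(73 - 268) + V(2, 1) = (73 - 268) + 18 = -195 + 18 = -177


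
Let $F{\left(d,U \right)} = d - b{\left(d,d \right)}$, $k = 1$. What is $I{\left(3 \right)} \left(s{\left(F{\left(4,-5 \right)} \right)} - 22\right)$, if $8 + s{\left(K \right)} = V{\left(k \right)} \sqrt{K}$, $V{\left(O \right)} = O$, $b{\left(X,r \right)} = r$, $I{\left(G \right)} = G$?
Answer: $-90$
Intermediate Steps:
$F{\left(d,U \right)} = 0$ ($F{\left(d,U \right)} = d - d = 0$)
$s{\left(K \right)} = -8 + \sqrt{K}$ ($s{\left(K \right)} = -8 + 1 \sqrt{K} = -8 + \sqrt{K}$)
$I{\left(3 \right)} \left(s{\left(F{\left(4,-5 \right)} \right)} - 22\right) = 3 \left(\left(-8 + \sqrt{0}\right) - 22\right) = 3 \left(\left(-8 + 0\right) - 22\right) = 3 \left(-8 - 22\right) = 3 \left(-30\right) = -90$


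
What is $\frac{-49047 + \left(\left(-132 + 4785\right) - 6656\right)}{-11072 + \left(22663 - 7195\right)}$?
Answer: $- \frac{25525}{2198} \approx -11.613$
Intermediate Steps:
$\frac{-49047 + \left(\left(-132 + 4785\right) - 6656\right)}{-11072 + \left(22663 - 7195\right)} = \frac{-49047 + \left(4653 - 6656\right)}{-11072 + 15468} = \frac{-49047 - 2003}{4396} = \left(-51050\right) \frac{1}{4396} = - \frac{25525}{2198}$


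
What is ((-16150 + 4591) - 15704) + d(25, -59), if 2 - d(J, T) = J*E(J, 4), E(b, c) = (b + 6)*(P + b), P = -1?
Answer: -45861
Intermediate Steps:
E(b, c) = (-1 + b)*(6 + b) (E(b, c) = (b + 6)*(-1 + b) = (6 + b)*(-1 + b) = (-1 + b)*(6 + b))
d(J, T) = 2 - J*(-6 + J² + 5*J)
((-16150 + 4591) - 15704) + d(25, -59) = ((-16150 + 4591) - 15704) + (2 - 1*25*(-6 + 25² + 5*25)) = (-11559 - 15704) + (2 - 1*25*(-6 + 625 + 125)) = -27263 + (2 - 1*25*744) = -27263 + (2 - 18600) = -27263 - 18598 = -45861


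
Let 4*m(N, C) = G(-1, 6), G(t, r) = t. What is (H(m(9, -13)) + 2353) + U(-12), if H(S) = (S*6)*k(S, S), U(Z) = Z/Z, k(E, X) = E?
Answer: 18835/8 ≈ 2354.4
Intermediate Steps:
m(N, C) = -¼ (m(N, C) = (¼)*(-1) = -¼)
U(Z) = 1
H(S) = 6*S² (H(S) = (S*6)*S = (6*S)*S = 6*S²)
(H(m(9, -13)) + 2353) + U(-12) = (6*(-¼)² + 2353) + 1 = (6*(1/16) + 2353) + 1 = (3/8 + 2353) + 1 = 18827/8 + 1 = 18835/8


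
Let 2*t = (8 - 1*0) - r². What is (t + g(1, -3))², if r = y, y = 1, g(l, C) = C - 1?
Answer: ¼ ≈ 0.25000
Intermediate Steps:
g(l, C) = -1 + C
r = 1
t = 7/2 (t = ((8 - 1*0) - 1*1²)/2 = ((8 + 0) - 1*1)/2 = (8 - 1)/2 = (½)*7 = 7/2 ≈ 3.5000)
(t + g(1, -3))² = (7/2 + (-1 - 3))² = (7/2 - 4)² = (-½)² = ¼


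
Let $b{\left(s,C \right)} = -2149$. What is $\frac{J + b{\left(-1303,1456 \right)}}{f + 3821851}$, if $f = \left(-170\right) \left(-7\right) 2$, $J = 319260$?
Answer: $\frac{317111}{3824231} \approx 0.082922$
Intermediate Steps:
$f = 2380$ ($f = 1190 \cdot 2 = 2380$)
$\frac{J + b{\left(-1303,1456 \right)}}{f + 3821851} = \frac{319260 - 2149}{2380 + 3821851} = \frac{317111}{3824231}$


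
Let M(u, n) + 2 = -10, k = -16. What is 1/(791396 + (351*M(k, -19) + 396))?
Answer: 1/787580 ≈ 1.2697e-6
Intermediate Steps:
M(u, n) = -12 (M(u, n) = -2 - 10 = -12)
1/(791396 + (351*M(k, -19) + 396)) = 1/(791396 + (351*(-12) + 396)) = 1/(791396 + (-4212 + 396)) = 1/(791396 - 3816) = 1/787580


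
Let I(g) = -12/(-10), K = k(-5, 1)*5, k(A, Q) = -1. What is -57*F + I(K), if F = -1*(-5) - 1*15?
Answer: 2856/5 ≈ 571.20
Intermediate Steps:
F = -10 (F = 5 - 15 = -10)
K = -5 (K = -1*5 = -5)
I(g) = 6/5 (I(g) = -12*(-⅒) = 6/5)
-57*F + I(K) = -57*(-10) + 6/5 = 570 + 6/5 = 2856/5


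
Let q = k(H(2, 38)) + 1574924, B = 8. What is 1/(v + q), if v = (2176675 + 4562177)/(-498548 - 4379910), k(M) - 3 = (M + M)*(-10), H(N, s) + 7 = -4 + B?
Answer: 2439229/3841750595597 ≈ 6.3493e-7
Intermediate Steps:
H(N, s) = -3 (H(N, s) = -7 + (-4 + 8) = -7 + 4 = -3)
k(M) = 3 - 20*M (k(M) = 3 + (M + M)*(-10) = 3 + (2*M)*(-10) = 3 - 20*M)
q = 1574987 (q = (3 - 20*(-3)) + 1574924 = (3 + 60) + 1574924 = 63 + 1574924 = 1574987)
v = -3369426/2439229 (v = 6738852/(-4878458) = 6738852*(-1/4878458) = -3369426/2439229 ≈ -1.3813)
1/(v + q) = 1/(-3369426/2439229 + 1574987) = 1/(3841750595597/2439229) = 2439229/3841750595597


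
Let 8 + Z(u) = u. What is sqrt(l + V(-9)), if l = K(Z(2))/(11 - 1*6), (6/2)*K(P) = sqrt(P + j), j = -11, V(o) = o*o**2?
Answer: sqrt(-164025 + 15*I*sqrt(17))/15 ≈ 0.0050903 + 27.0*I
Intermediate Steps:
V(o) = o**3
Z(u) = -8 + u
K(P) = sqrt(-11 + P)/3 (K(P) = sqrt(P - 11)/3 = sqrt(-11 + P)/3)
l = I*sqrt(17)/15 (l = (sqrt(-11 + (-8 + 2))/3)/(11 - 1*6) = (sqrt(-11 - 6)/3)/(11 - 6) = (sqrt(-17)/3)/5 = ((I*sqrt(17))/3)*(1/5) = (I*sqrt(17)/3)*(1/5) = I*sqrt(17)/15 ≈ 0.27487*I)
sqrt(l + V(-9)) = sqrt(I*sqrt(17)/15 + (-9)**3) = sqrt(I*sqrt(17)/15 - 729) = sqrt(-729 + I*sqrt(17)/15)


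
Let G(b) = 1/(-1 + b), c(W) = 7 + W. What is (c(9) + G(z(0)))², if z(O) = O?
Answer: 225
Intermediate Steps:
(c(9) + G(z(0)))² = ((7 + 9) + 1/(-1 + 0))² = (16 + 1/(-1))² = (16 - 1)² = 15² = 225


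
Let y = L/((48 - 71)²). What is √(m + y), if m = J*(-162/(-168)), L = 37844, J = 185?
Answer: √25913909/322 ≈ 15.809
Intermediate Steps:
y = 37844/529 (y = 37844/((48 - 71)²) = 37844/((-23)²) = 37844/529 ≈ 71.539)
m = 4995/28 (m = 185*(-162/(-168)) = 185*(-162*(-1/168)) = 185*(27/28) = 4995/28 ≈ 178.39)
√(m + y) = √(4995/28 + 37844/529) = √(3701987/14812) = √25913909/322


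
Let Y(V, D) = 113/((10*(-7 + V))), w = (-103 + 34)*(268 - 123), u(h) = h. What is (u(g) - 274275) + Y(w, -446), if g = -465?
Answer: -27506968913/100120 ≈ -2.7474e+5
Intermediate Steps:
w = -10005 (w = -69*145 = -10005)
Y(V, D) = 113/(-70 + 10*V)
(u(g) - 274275) + Y(w, -446) = (-465 - 274275) + 113/(10*(-7 - 10005)) = -274740 + (113/10)/(-10012) = -274740 + (113/10)*(-1/10012) = -274740 - 113/100120 = -27506968913/100120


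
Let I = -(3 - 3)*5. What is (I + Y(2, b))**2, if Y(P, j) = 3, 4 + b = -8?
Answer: 9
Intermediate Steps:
b = -12 (b = -4 - 8 = -12)
I = 0 (I = -0*5 = -1*0 = 0)
(I + Y(2, b))**2 = (0 + 3)**2 = 3**2 = 9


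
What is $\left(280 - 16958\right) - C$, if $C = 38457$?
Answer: $-55135$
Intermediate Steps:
$\left(280 - 16958\right) - C = \left(280 - 16958\right) - 38457 = -16678 - 38457 = -55135$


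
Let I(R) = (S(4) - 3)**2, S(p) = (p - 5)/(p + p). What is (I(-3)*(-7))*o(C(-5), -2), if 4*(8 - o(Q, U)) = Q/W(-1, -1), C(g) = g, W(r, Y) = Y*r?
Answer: -161875/256 ≈ -632.32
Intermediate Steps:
S(p) = (-5 + p)/(2*p) (S(p) = (-5 + p)/((2*p)) = (-5 + p)*(1/(2*p)) = (-5 + p)/(2*p))
I(R) = 625/64 (I(R) = ((1/2)*(-5 + 4)/4 - 3)**2 = ((1/2)*(1/4)*(-1) - 3)**2 = (-1/8 - 3)**2 = (-25/8)**2 = 625/64)
o(Q, U) = 8 - Q/4 (o(Q, U) = 8 - Q/(4*((-1*(-1)))) = 8 - Q/(4*1) = 8 - Q/4)
(I(-3)*(-7))*o(C(-5), -2) = ((625/64)*(-7))*(8 - 1/4*(-5)) = -4375*(8 + 5/4)/64 = -4375/64*37/4 = -161875/256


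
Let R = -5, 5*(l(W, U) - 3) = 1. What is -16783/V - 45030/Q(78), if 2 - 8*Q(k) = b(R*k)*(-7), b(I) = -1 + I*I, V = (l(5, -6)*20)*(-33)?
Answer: 3421589861/449727168 ≈ 7.6081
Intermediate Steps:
l(W, U) = 16/5 (l(W, U) = 3 + (1/5)*1 = 3 + 1/5 = 16/5)
V = -2112 (V = ((16/5)*20)*(-33) = 64*(-33) = -2112)
b(I) = -1 + I**2
Q(k) = -5/8 + 175*k**2/8 (Q(k) = 1/4 - (-1 + (-5*k)**2)*(-7)/8 = 1/4 - (-1 + 25*k**2)*(-7)/8 = 1/4 - (7 - 175*k**2)/8 = 1/4 + (-7/8 + 175*k**2/8) = -5/8 + 175*k**2/8)
-16783/V - 45030/Q(78) = -16783/(-2112) - 45030/(-5/8 + (175/8)*78**2) = -16783*(-1/2112) - 45030/(-5/8 + (175/8)*6084) = 16783/2112 - 45030/(-5/8 + 266175/2) = 16783/2112 - 45030/1064695/8 = 16783/2112 - 45030*8/1064695 = 16783/2112 - 72048/212939 = 3421589861/449727168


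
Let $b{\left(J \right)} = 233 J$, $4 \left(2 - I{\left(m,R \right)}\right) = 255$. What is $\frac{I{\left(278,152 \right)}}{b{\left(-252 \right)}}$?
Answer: $\frac{247}{234864} \approx 0.0010517$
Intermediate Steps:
$I{\left(m,R \right)} = - \frac{247}{4}$ ($I{\left(m,R \right)} = 2 - \frac{255}{4} = - \frac{247}{4}$)
$\frac{I{\left(278,152 \right)}}{b{\left(-252 \right)}} = - \frac{247}{4 \cdot 233 \left(-252\right)} = - \frac{247}{4 \left(-58716\right)} = \left(- \frac{247}{4}\right) \left(- \frac{1}{58716}\right) = \frac{247}{234864}$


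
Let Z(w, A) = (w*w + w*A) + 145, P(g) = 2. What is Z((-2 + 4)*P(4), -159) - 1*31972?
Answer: -32447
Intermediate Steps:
Z(w, A) = 145 + w² + A*w (Z(w, A) = (w² + A*w) + 145 = 145 + w² + A*w)
Z((-2 + 4)*P(4), -159) - 1*31972 = (145 + ((-2 + 4)*2)² - 159*(-2 + 4)*2) - 1*31972 = (145 + (2*2)² - 318*2) - 31972 = (145 + 4² - 159*4) - 31972 = (145 + 16 - 636) - 31972 = -475 - 31972 = -32447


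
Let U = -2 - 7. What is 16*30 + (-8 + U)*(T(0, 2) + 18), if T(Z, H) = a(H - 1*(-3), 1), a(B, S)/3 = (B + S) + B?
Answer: -387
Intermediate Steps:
a(B, S) = 3*S + 6*B (a(B, S) = 3*((B + S) + B) = 3*(S + 2*B) = 3*S + 6*B)
T(Z, H) = 21 + 6*H (T(Z, H) = 3*1 + 6*(H - 1*(-3)) = 3 + 6*(H + 3) = 3 + 6*(3 + H) = 3 + (18 + 6*H) = 21 + 6*H)
U = -9
16*30 + (-8 + U)*(T(0, 2) + 18) = 16*30 + (-8 - 9)*((21 + 6*2) + 18) = 480 - 17*((21 + 12) + 18) = 480 - 17*(33 + 18) = 480 - 17*51 = 480 - 867 = -387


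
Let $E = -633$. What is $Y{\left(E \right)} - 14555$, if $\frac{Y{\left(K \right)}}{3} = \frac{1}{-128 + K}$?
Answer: $- \frac{11076358}{761} \approx -14555.0$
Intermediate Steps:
$Y{\left(K \right)} = \frac{3}{-128 + K}$
$Y{\left(E \right)} - 14555 = \frac{3}{-128 - 633} - 14555 = \frac{3}{-761} - 14555 = 3 \left(- \frac{1}{761}\right) - 14555 = - \frac{3}{761} - 14555 = - \frac{11076358}{761}$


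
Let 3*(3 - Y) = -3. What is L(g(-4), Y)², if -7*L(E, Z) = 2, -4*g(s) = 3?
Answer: 4/49 ≈ 0.081633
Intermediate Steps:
Y = 4 (Y = 3 - ⅓*(-3) = 3 + 1 = 4)
g(s) = -¾ (g(s) = -¼*3 = -¾)
L(E, Z) = -2/7 (L(E, Z) = -⅐*2 = -2/7)
L(g(-4), Y)² = (-2/7)² = 4/49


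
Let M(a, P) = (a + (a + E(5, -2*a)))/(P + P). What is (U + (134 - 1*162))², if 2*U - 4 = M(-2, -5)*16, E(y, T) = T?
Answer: 676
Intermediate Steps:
M(a, P) = 0 (M(a, P) = (a + (a - 2*a))/(P + P) = (a - a)/((2*P)) = 0*(1/(2*P)) = 0)
U = 2 (U = 2 + (0*16)/2 = 2 + (½)*0 = 2 + 0 = 2)
(U + (134 - 1*162))² = (2 + (134 - 1*162))² = (2 + (134 - 162))² = (2 - 28)² = (-26)² = 676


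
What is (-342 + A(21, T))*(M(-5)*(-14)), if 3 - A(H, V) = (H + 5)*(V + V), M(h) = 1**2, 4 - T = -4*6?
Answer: 25130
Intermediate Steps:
T = 28 (T = 4 - (-4)*6 = 4 - 1*(-24) = 4 + 24 = 28)
M(h) = 1
A(H, V) = 3 - 2*V*(5 + H) (A(H, V) = 3 - (H + 5)*(V + V) = 3 - (5 + H)*2*V = 3 - 2*V*(5 + H))
(-342 + A(21, T))*(M(-5)*(-14)) = (-342 + (3 - 10*28 - 2*21*28))*(1*(-14)) = (-342 + (3 - 280 - 1176))*(-14) = (-342 - 1453)*(-14) = -1795*(-14) = 25130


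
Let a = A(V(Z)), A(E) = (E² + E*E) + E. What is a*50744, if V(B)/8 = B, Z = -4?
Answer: 102299904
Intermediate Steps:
V(B) = 8*B
A(E) = E + 2*E² (A(E) = (E² + E²) + E = 2*E² + E = E + 2*E²)
a = 2016 (a = (8*(-4))*(1 + 2*(8*(-4))) = -32*(1 + 2*(-32)) = -32*(1 - 64) = -32*(-63) = 2016)
a*50744 = 2016*50744 = 102299904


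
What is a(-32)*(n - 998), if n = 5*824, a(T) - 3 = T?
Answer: -90538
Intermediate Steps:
a(T) = 3 + T
n = 4120
a(-32)*(n - 998) = (3 - 32)*(4120 - 998) = -29*3122 = -90538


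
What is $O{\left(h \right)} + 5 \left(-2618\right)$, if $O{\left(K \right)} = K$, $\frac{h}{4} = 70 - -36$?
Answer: $-12666$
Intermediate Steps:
$h = 424$ ($h = 4 \left(70 - -36\right) = 4 \left(70 + 36\right) = 4 \cdot 106 = 424$)
$O{\left(h \right)} + 5 \left(-2618\right) = 424 + 5 \left(-2618\right) = 424 - 13090 = -12666$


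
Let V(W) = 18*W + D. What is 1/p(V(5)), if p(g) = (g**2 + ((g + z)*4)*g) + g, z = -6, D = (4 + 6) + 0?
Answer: 1/47700 ≈ 2.0964e-5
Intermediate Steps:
D = 10 (D = 10 + 0 = 10)
V(W) = 10 + 18*W (V(W) = 18*W + 10 = 10 + 18*W)
p(g) = g + g**2 + g*(-24 + 4*g) (p(g) = (g**2 + ((g - 6)*4)*g) + g = (g**2 + ((-6 + g)*4)*g) + g = (g**2 + (-24 + 4*g)*g) + g = (g**2 + g*(-24 + 4*g)) + g = g + g**2 + g*(-24 + 4*g))
1/p(V(5)) = 1/((10 + 18*5)*(-23 + 5*(10 + 18*5))) = 1/((10 + 90)*(-23 + 5*(10 + 90))) = 1/(100*(-23 + 5*100)) = 1/(100*(-23 + 500)) = 1/(100*477) = 1/47700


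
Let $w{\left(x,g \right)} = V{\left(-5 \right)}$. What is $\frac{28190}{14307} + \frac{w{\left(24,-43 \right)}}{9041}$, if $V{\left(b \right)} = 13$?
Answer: $\frac{255051781}{129349587} \approx 1.9718$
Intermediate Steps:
$w{\left(x,g \right)} = 13$
$\frac{28190}{14307} + \frac{w{\left(24,-43 \right)}}{9041} = \frac{28190}{14307} + \frac{13}{9041} = \frac{255051781}{129349587}$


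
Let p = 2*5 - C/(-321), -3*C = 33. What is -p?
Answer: -3199/321 ≈ -9.9657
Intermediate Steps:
C = -11 (C = -⅓*33 = -11)
p = 3199/321 (p = 2*5 - (-11)/(-321) = 10 - (-11)*(-1)/321 = 10 - 1*11/321 = 10 - 11/321 = 3199/321 ≈ 9.9657)
-p = -1*3199/321 = -3199/321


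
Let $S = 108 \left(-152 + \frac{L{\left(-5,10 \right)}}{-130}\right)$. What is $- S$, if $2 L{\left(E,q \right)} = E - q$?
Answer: $\frac{213327}{13} \approx 16410.0$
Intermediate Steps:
$L{\left(E,q \right)} = \frac{E}{2} - \frac{q}{2}$ ($L{\left(E,q \right)} = \frac{E - q}{2} = \frac{E}{2} - \frac{q}{2}$)
$S = - \frac{213327}{13}$ ($S = 108 \left(-152 + \frac{\frac{1}{2} \left(-5\right) - 5}{-130}\right) = 108 \left(-152 + \left(- \frac{5}{2} - 5\right) \left(- \frac{1}{130}\right)\right) = 108 \left(-152 - - \frac{3}{52}\right) = 108 \left(-152 + \frac{3}{52}\right) = 108 \left(- \frac{7901}{52}\right) = - \frac{213327}{13} \approx -16410.0$)
$- S = \left(-1\right) \left(- \frac{213327}{13}\right) = \frac{213327}{13}$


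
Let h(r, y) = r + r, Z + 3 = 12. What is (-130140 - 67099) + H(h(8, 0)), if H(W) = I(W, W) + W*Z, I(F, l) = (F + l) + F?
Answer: -197047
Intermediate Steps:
I(F, l) = l + 2*F
Z = 9 (Z = -3 + 12 = 9)
h(r, y) = 2*r
H(W) = 12*W (H(W) = (W + 2*W) + W*9 = 3*W + 9*W = 12*W)
(-130140 - 67099) + H(h(8, 0)) = (-130140 - 67099) + 12*(2*8) = -197239 + 12*16 = -197239 + 192 = -197047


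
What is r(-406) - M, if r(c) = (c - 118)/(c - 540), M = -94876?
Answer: 44876610/473 ≈ 94877.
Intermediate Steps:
r(c) = (-118 + c)/(-540 + c)
r(-406) - M = (-118 - 406)/(-540 - 406) - 1*(-94876) = -524/(-946) + 94876 = -1/946*(-524) + 94876 = 262/473 + 94876 = 44876610/473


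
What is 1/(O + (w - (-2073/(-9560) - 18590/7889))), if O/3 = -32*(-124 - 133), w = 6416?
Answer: 75418840/2344782264423 ≈ 3.2165e-5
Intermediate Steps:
O = 24672 (O = 3*(-32*(-124 - 133)) = 3*(-32*(-257)) = 3*8224 = 24672)
1/(O + (w - (-2073/(-9560) - 18590/7889))) = 1/(24672 + (6416 - (-2073/(-9560) - 18590/7889))) = 1/(24672 + (6416 - (-2073*(-1/9560) - 18590*1/7889))) = 1/(24672 + (6416 - (2073/9560 - 18590/7889))) = 1/(24672 + (6416 - 1*(-161366503/75418840))) = 1/(24672 + (6416 + 161366503/75418840)) = 1/(24672 + 484048643943/75418840) = 1/(2344782264423/75418840) = 75418840/2344782264423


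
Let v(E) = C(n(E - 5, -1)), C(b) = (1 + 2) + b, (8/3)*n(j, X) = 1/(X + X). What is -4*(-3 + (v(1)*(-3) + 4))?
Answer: 119/4 ≈ 29.750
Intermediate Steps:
n(j, X) = 3/(16*X) (n(j, X) = 3/(8*(X + X)) = 3/(8*((2*X))) = 3*(1/(2*X))/8 = 3/(16*X))
C(b) = 3 + b
v(E) = 45/16 (v(E) = 3 + (3/16)/(-1) = 3 + (3/16)*(-1) = 3 - 3/16 = 45/16)
-4*(-3 + (v(1)*(-3) + 4)) = -4*(-3 + ((45/16)*(-3) + 4)) = -4*(-3 + (-135/16 + 4)) = -4*(-3 - 71/16) = -4*(-119/16) = 119/4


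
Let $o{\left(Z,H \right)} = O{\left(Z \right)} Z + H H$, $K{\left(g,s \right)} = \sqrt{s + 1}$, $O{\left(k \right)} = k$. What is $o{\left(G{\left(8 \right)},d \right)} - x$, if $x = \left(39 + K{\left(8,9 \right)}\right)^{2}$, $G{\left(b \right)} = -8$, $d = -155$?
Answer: $22558 - 78 \sqrt{10} \approx 22311.0$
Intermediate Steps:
$K{\left(g,s \right)} = \sqrt{1 + s}$
$o{\left(Z,H \right)} = H^{2} + Z^{2}$ ($o{\left(Z,H \right)} = Z Z + H H = Z^{2} + H^{2} = H^{2} + Z^{2}$)
$x = \left(39 + \sqrt{10}\right)^{2}$ ($x = \left(39 + \sqrt{1 + 9}\right)^{2} = \left(39 + \sqrt{10}\right)^{2} \approx 1777.7$)
$o{\left(G{\left(8 \right)},d \right)} - x = \left(\left(-155\right)^{2} + \left(-8\right)^{2}\right) - \left(39 + \sqrt{10}\right)^{2} = \left(24025 + 64\right) - \left(39 + \sqrt{10}\right)^{2} = 24089 - \left(39 + \sqrt{10}\right)^{2}$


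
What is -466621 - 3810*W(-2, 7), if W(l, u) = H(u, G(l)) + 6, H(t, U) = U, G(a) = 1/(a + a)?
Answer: -977057/2 ≈ -4.8853e+5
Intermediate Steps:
G(a) = 1/(2*a)
W(l, u) = 6 + 1/(2*l) (W(l, u) = 1/(2*l) + 6 = 6 + 1/(2*l))
-466621 - 3810*W(-2, 7) = -466621 - 3810*(6 + (½)/(-2)) = -466621 - 3810*(6 + (½)*(-½)) = -466621 - 3810*(6 - ¼) = -466621 - 3810*23/4 = -466621 - 43815/2 = -977057/2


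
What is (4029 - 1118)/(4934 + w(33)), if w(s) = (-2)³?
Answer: 2911/4926 ≈ 0.59095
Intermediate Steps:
w(s) = -8
(4029 - 1118)/(4934 + w(33)) = (4029 - 1118)/(4934 - 8) = 2911/4926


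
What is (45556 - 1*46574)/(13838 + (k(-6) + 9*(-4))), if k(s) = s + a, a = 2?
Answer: -509/6899 ≈ -0.073779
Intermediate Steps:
k(s) = 2 + s (k(s) = s + 2 = 2 + s)
(45556 - 1*46574)/(13838 + (k(-6) + 9*(-4))) = (45556 - 1*46574)/(13838 + ((2 - 6) + 9*(-4))) = (45556 - 46574)/(13838 + (-4 - 36)) = -1018/(13838 - 40) = -1018/13798 = -1018*1/13798 = -509/6899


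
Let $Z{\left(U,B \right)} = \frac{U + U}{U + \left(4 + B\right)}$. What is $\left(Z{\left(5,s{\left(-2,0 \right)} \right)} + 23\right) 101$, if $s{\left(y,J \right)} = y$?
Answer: $\frac{17271}{7} \approx 2467.3$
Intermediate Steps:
$Z{\left(U,B \right)} = \frac{2 U}{4 + B + U}$
$\left(Z{\left(5,s{\left(-2,0 \right)} \right)} + 23\right) 101 = \left(2 \cdot 5 \frac{1}{4 - 2 + 5} + 23\right) 101 = \left(2 \cdot 5 \cdot \frac{1}{7} + 23\right) 101 = \left(\frac{10}{7} + 23\right) 101 = \frac{171}{7} \cdot 101 = \frac{17271}{7}$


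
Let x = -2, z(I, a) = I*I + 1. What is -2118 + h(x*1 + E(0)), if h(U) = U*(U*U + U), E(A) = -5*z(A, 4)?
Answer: -2412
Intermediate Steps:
z(I, a) = 1 + I**2 (z(I, a) = I**2 + 1 = 1 + I**2)
E(A) = -5 - 5*A**2 (E(A) = -5*(1 + A**2) = -5 - 5*A**2)
h(U) = U*(U + U**2) (h(U) = U*(U**2 + U) = U*(U + U**2))
-2118 + h(x*1 + E(0)) = -2118 + (-2*1 + (-5 - 5*0**2))**2*(1 + (-2*1 + (-5 - 5*0**2))) = -2118 + (-2 + (-5 - 5*0))**2*(1 + (-2 + (-5 - 5*0))) = -2118 + (-2 + (-5 + 0))**2*(1 + (-2 + (-5 + 0))) = -2118 + (-2 - 5)**2*(1 + (-2 - 5)) = -2118 + (-7)**2*(1 - 7) = -2118 + 49*(-6) = -2118 - 294 = -2412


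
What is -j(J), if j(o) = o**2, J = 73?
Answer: -5329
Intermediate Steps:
-j(J) = -1*73**2 = -1*5329 = -5329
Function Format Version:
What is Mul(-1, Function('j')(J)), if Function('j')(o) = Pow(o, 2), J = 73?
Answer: -5329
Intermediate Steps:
Mul(-1, Function('j')(J)) = Mul(-1, Pow(73, 2)) = Mul(-1, 5329) = -5329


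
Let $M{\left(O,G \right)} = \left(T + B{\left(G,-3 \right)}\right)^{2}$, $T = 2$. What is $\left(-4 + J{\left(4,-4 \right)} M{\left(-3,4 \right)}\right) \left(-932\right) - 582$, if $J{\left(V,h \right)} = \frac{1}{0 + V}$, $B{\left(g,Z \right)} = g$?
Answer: $-5242$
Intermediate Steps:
$J{\left(V,h \right)} = \frac{1}{V}$
$M{\left(O,G \right)} = \left(2 + G\right)^{2}$
$\left(-4 + J{\left(4,-4 \right)} M{\left(-3,4 \right)}\right) \left(-932\right) - 582 = \left(-4 + \frac{\left(2 + 4\right)^{2}}{4}\right) \left(-932\right) - 582 = \left(-4 + \frac{6^{2}}{4}\right) \left(-932\right) - 582 = \left(-4 + \frac{1}{4} \cdot 36\right) \left(-932\right) - 582 = \left(-4 + 9\right) \left(-932\right) - 582 = 5 \left(-932\right) - 582 = -4660 - 582 = -5242$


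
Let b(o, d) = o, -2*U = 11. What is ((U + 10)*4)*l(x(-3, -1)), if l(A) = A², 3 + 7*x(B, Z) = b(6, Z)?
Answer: 162/49 ≈ 3.3061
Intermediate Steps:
U = -11/2 (U = -½*11 = -11/2 ≈ -5.5000)
x(B, Z) = 3/7 (x(B, Z) = -3/7 + (⅐)*6 = -3/7 + 6/7 = 3/7)
((U + 10)*4)*l(x(-3, -1)) = ((-11/2 + 10)*4)*(3/7)² = ((9/2)*4)*(9/49) = 18*(9/49) = 162/49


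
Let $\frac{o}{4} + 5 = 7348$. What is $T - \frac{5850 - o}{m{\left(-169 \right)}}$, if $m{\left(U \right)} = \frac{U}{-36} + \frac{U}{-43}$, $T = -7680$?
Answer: $- \frac{66123624}{13351} \approx -4952.7$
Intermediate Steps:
$o = 29372$ ($o = -20 + 4 \cdot 7348 = -20 + 29392 = 29372$)
$m{\left(U \right)} = - \frac{79 U}{1548}$ ($m{\left(U \right)} = U \left(- \frac{1}{36}\right) + U \left(- \frac{1}{43}\right) = - \frac{U}{36} - \frac{U}{43} = - \frac{79 U}{1548}$)
$T - \frac{5850 - o}{m{\left(-169 \right)}} = -7680 - \frac{5850 - 29372}{\left(- \frac{79}{1548}\right) \left(-169\right)} = -7680 - \frac{5850 - 29372}{\frac{13351}{1548}} = -7680 - \left(-23522\right) \frac{1548}{13351} = -7680 - - \frac{36412056}{13351} = -7680 + \frac{36412056}{13351} = - \frac{66123624}{13351}$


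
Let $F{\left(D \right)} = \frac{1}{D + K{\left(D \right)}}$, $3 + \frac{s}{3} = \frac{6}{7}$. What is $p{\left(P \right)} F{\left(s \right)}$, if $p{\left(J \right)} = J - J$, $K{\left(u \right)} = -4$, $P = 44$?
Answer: $0$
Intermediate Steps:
$s = - \frac{45}{7}$ ($s = -9 + 3 \cdot \frac{6}{7} = -9 + \frac{18}{7} = - \frac{45}{7} \approx -6.4286$)
$F{\left(D \right)} = \frac{1}{-4 + D}$ ($F{\left(D \right)} = \frac{1}{D - 4} = \frac{1}{-4 + D}$)
$p{\left(J \right)} = 0$
$p{\left(P \right)} F{\left(s \right)} = \frac{0}{-4 - \frac{45}{7}} = \frac{0}{- \frac{73}{7}} = 0 \left(- \frac{7}{73}\right) = 0$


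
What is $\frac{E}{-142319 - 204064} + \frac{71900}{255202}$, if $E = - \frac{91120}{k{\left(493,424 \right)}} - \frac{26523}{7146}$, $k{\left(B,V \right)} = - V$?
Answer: $\frac{522890744213831}{1859974624695006} \approx 0.28113$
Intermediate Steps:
$E = \frac{8887469}{42082}$ ($E = - \frac{91120}{\left(-1\right) 424} - \frac{26523}{7146} = - \frac{91120}{-424} - \frac{2947}{794} = \left(-91120\right) \left(- \frac{1}{424}\right) - \frac{2947}{794} = \frac{11390}{53} - \frac{2947}{794} = \frac{8887469}{42082} \approx 211.19$)
$\frac{E}{-142319 - 204064} + \frac{71900}{255202} = \frac{8887469}{42082 \left(-142319 - 204064\right)} + \frac{71900}{255202} = \frac{8887469}{42082 \left(-346383\right)} + 71900 \cdot \frac{1}{255202} = \frac{8887469}{42082} \left(- \frac{1}{346383}\right) + \frac{35950}{127601} = - \frac{8887469}{14576489406} + \frac{35950}{127601} = \frac{522890744213831}{1859974624695006}$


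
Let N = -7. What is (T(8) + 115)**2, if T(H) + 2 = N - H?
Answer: 9604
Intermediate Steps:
T(H) = -9 - H (T(H) = -2 + (-7 - H) = -9 - H)
(T(8) + 115)**2 = ((-9 - 1*8) + 115)**2 = ((-9 - 8) + 115)**2 = (-17 + 115)**2 = 98**2 = 9604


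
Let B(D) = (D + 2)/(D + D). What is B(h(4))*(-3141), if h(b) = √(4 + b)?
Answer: -3141/2 - 3141*√2/4 ≈ -2681.0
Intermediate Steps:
B(D) = (2 + D)/(2*D) (B(D) = (2 + D)/((2*D)) = (2 + D)*(1/(2*D)) = (2 + D)/(2*D))
B(h(4))*(-3141) = ((2 + √(4 + 4))/(2*(√(4 + 4))))*(-3141) = ((2 + √8)/(2*(√8)))*(-3141) = ((2 + 2*√2)/(2*((2*√2))))*(-3141) = ((√2/4)*(2 + 2*√2)/2)*(-3141) = (√2*(2 + 2*√2)/8)*(-3141) = -3141*√2*(2 + 2*√2)/8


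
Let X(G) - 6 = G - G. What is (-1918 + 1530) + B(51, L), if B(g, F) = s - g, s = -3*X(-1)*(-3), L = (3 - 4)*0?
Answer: -385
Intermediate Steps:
X(G) = 6 (X(G) = 6 + (G - G) = 6 + 0 = 6)
L = 0 (L = -1*0 = 0)
s = 54 (s = -3*6*(-3) = -18*(-3) = 54)
B(g, F) = 54 - g
(-1918 + 1530) + B(51, L) = (-1918 + 1530) + (54 - 1*51) = -388 + (54 - 51) = -388 + 3 = -385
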